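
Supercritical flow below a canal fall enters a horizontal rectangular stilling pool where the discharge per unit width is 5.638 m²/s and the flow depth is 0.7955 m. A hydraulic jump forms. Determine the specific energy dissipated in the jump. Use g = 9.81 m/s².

V₁ = q/y₁ = 5.638/0.7955 = 7.087 m/s. Fr₁ = V₁/√(g·y₁) = 7.087/√(9.81×0.7955) = 2.537.
Sequent-depth ratio: y₂/y₁ = ½[√(1 + 8Fr₁²) − 1] = ½[√52.493 − 1] = 3.123.
y₂ = 3.123 × 0.7955 = 2.484 m.
Head loss: ΔE = (y₂ − y₁)³/(4y₁y₂) = (2.484 − 0.7955)³/(4×0.7955×2.484) = 4.814/7.904 = 0.6091 m.

ΔE = 0.6091 m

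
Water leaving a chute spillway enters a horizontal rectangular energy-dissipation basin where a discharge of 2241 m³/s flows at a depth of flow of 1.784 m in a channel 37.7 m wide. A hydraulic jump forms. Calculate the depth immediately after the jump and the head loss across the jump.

q = Q/b = 2241/37.7 = 59.44 m²/s; V₁ = q/y₁ = 33.32 m/s. Fr₁ = V₁/√(g·y₁) = 7.965.
Conjugate-depth relation: y₂/y₁ = ½[√(1 + 8Fr₁²) − 1] = ½[√508.50 − 1] = 10.77.
y₂ = 10.77 × 1.784 = 19.22 m.
V₂ = q/y₂ = 59.44/19.22 = 3.092 m/s. E₁ = y₁ + V₁²/2g = 58.37 m; E₂ = y₂ + V₂²/2g = 19.71 m. ΔE = E₁ − E₂ = 38.66 m.

y₂ = 19.22 m; ΔE = 38.66 m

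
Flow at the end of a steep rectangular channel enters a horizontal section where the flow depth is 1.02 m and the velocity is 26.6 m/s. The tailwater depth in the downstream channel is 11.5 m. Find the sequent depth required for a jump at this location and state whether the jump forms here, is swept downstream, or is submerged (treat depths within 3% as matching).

Fr₁ = V₁/√(g·y₁) = 26.6/√(9.81×1.02) = 8.41.
Conjugate-depth relation: y₂/y₁ = ½[√(1 + 8Fr₁²) − 1] = ½[√566.7 − 1] = 11.4.
y₂ = 11.4 × 1.02 = 11.6 m.
Tailwater y_tw = 11.5 m: y_tw ≈ y₂, so the jump forms here.

y₂ = 11.6 m; the jump forms here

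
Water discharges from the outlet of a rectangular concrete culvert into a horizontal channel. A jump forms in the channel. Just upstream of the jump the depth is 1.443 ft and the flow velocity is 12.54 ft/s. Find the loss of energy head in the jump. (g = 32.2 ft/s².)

Fr₁ = V₁/√(g·y₁) = 12.54/√(32.2×1.443) = 1.840.
Conjugate-depth relation: y₂/y₁ = ½[√(1 + 8Fr₁²) − 1] = ½[√28.075 − 1] = 2.149.
y₂ = 2.149 × 1.443 = 3.101 ft.
Head loss: ΔE = (y₂ − y₁)³/(4y₁y₂) = (3.101 − 1.443)³/(4×1.443×3.101) = 4.561/17.90 = 0.2548 ft.

ΔE = 0.2548 ft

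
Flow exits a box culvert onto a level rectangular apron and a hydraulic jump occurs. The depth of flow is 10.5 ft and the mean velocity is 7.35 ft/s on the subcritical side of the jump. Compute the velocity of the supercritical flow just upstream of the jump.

Fr₂ = V₂/√(g·y₂) = 7.35/√(32.2×10.5) = 0.400.
The Bélanger relation is symmetric: y₁/y₂ = ½[√(1 + 8Fr₂²) − 1] = ½[√2.278 − 1] = 0.255.
y₁ = 0.255 × 10.5 = 2.67 ft.
V₁ = q/y₁ = 77.2/2.67 = 28.9 ft/s.

V₁ = 28.9 ft/s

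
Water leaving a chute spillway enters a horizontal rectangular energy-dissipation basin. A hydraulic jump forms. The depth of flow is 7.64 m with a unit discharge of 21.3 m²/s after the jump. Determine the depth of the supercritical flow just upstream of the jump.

y₁ = 1.35 m

V₂ = q/y₂ = 21.3/7.64 = 2.79 m/s; Fr₂ = V₂/√(g·y₂) = 0.322.
The Bélanger relation is symmetric: y₁/y₂ = ½[√(1 + 8Fr₂²) − 1] = ½[√1.830 − 1] = 0.176.
y₁ = 0.176 × 7.64 = 1.35 m.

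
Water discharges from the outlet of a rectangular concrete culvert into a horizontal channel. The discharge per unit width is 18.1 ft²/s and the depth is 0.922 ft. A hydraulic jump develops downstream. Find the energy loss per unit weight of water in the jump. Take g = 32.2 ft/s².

ΔE = 2.37 ft

V₁ = q/y₁ = 18.1/0.922 = 19.6 ft/s. Fr₁ = V₁/√(g·y₁) = 19.6/√(32.2×0.922) = 3.60.
From the momentum equation for a rectangular channel, y₂/y₁ = ½[√(1 + 8Fr₁²) − 1] = ½[√104.8 − 1] = 4.62.
y₂ = 4.62 × 0.922 = 4.26 ft.
Head loss: ΔE = (y₂ − y₁)³/(4y₁y₂) = (4.26 − 0.922)³/(4×0.922×4.26) = 37.2/15.7 = 2.37 ft.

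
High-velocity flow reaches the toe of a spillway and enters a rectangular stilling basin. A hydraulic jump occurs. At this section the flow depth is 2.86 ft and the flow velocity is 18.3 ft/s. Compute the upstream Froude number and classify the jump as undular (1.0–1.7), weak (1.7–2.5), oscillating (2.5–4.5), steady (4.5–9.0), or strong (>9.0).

Fr₁ = 1.91; weak jump

Fr₁ = V₁/√(g·y₁) = 18.3/√(32.2×2.86) = 1.91.
Fr₁ = 1.91 lies in the weak range.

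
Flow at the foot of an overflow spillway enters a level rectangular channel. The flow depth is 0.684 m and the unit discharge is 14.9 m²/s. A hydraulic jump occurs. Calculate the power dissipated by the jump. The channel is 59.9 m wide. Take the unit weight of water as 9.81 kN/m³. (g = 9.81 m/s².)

P = 147828 kW

V₁ = q/y₁ = 14.9/0.684 = 21.8 m/s. Fr₁ = V₁/√(g·y₁) = 21.8/√(9.81×0.684) = 8.41.
From the momentum equation for a rectangular channel, y₂/y₁ = ½[√(1 + 8Fr₁²) − 1] = ½[√566.8 − 1] = 11.4.
y₂ = 11.4 × 0.684 = 7.80 m.
Head loss: ΔE = (y₂ − y₁)³/(4y₁y₂) = (7.80 − 0.684)³/(4×0.684×7.80) = 360/21.3 = 16.9 m.
Q = q·b = 14.9 × 59.9 = 893 m³/s. P = γ·Q·ΔE = 9.81 × 893 × 16.9 = 147828 kW.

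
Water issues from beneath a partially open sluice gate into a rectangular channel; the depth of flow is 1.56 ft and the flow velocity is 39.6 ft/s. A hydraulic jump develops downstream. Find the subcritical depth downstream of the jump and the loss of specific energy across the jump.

Fr₁ = V₁/√(g·y₁) = 39.6/√(32.2×1.56) = 5.59.
Conjugate-depth relation: y₂/y₁ = ½[√(1 + 8Fr₁²) − 1] = ½[√250.7 − 1] = 7.42.
y₂ = 7.42 × 1.56 = 11.6 ft.
Head loss: ΔE = (y₂ − y₁)³/(4y₁y₂) = (11.6 − 1.56)³/(4×1.56×11.6) = 1003/72.2 = 13.9 ft.

y₂ = 11.6 ft; ΔE = 13.9 ft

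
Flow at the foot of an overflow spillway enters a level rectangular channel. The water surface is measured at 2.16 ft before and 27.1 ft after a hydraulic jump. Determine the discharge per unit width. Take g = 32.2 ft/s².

For a rectangular channel the momentum equation gives q² = ½·g·y₁·y₂·(y₁ + y₂) = ½×32.2×2.16×27.1×29.3 = 27575.
q = √27575 = 166 ft²/s.

q = 166 ft²/s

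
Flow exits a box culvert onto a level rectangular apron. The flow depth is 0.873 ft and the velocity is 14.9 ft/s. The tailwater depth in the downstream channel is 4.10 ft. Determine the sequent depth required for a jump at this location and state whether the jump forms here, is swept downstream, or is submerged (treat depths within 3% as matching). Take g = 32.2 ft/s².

Fr₁ = V₁/√(g·y₁) = 14.9/√(32.2×0.873) = 2.81.
By Bélanger, y₂/y₁ = ½[√(1 + 8Fr₁²) − 1] = ½[√64.18 − 1] = 3.51.
y₂ = 3.51 × 0.873 = 3.06 ft.
Tailwater y_tw = 4.10 ft: y_tw > y₂, so the jump is submerged.

y₂ = 3.06 ft; the jump is submerged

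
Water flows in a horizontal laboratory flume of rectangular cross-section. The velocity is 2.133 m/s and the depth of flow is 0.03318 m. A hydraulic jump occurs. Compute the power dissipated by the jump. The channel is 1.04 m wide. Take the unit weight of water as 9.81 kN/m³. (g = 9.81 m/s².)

P = 0.06890 kW

Fr₁ = V₁/√(g·y₁) = 2.133/√(9.81×0.03318) = 3.739.
Conjugate-depth relation: y₂/y₁ = ½[√(1 + 8Fr₁²) − 1] = ½[√112.82 − 1] = 4.811.
y₂ = 4.811 × 0.03318 = 0.1596 m.
q = V₁·y₁ = 2.133 × 0.03318 = 0.07077 m²/s. V₂ = q/y₂ = 0.07077/0.1596 = 0.4434 m/s. E₁ = y₁ + V₁²/2g = 0.2651 m; E₂ = y₂ + V₂²/2g = 0.1696 m. ΔE = E₁ − E₂ = 0.09543 m.
Q = q·b = 0.07077 × 1.04 = 0.07360 m³/s. P = γ·Q·ΔE = 9.81 × 0.07360 × 0.09543 = 0.06890 kW.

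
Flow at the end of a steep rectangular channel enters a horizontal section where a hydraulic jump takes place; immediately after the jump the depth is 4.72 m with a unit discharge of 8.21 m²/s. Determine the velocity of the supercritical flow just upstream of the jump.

V₁ = 14.9 m/s

V₂ = q/y₂ = 8.21/4.72 = 1.74 m/s; Fr₂ = V₂/√(g·y₂) = 0.256.
From the momentum equation (using Fr₂), y₁/y₂ = ½[√(1 + 8Fr₂²) − 1] = ½[√1.523 − 1] = 0.117.
y₁ = 0.117 × 4.72 = 0.552 m.
V₁ = q/y₁ = 8.21/0.552 = 14.9 m/s.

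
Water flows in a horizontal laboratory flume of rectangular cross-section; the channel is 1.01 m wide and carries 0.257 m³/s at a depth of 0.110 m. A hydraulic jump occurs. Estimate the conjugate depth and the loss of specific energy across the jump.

y₂ = 0.296 m; ΔE = 0.0493 m

q = Q/b = 0.257/1.01 = 0.254 m²/s; V₁ = q/y₁ = 2.31 m/s. Fr₁ = V₁/√(g·y₁) = 2.23.
By Bélanger, y₂/y₁ = ½[√(1 + 8Fr₁²) − 1] = ½[√40.67 − 1] = 2.69.
y₂ = 2.69 × 0.110 = 0.296 m.
V₂ = q/y₂ = 0.254/0.296 = 0.860 m/s. E₁ = y₁ + V₁²/2g = 0.383 m; E₂ = y₂ + V₂²/2g = 0.333 m. ΔE = E₁ − E₂ = 0.0493 m.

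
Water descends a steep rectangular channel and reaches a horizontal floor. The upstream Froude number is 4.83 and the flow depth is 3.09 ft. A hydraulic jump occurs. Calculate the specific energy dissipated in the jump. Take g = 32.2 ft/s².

ΔE = 18.6 ft

Fr₁ = 4.83 (given).
Sequent-depth ratio: y₂/y₁ = ½[√(1 + 8Fr₁²) − 1] = ½[√187.6 − 1] = 6.35.
y₂ = 6.35 × 3.09 = 19.6 ft.
V₁ = Fr₁·√(g·y₁) = 4.83×√(32.2×3.09) = 48.2 ft/s; q = V₁·y₁ = 149 ft²/s. V₂ = q/y₂ = 149/19.6 = 7.59 ft/s. E₁ = y₁ + V₁²/2g = 39.1 ft; E₂ = y₂ + V₂²/2g = 20.5 ft. ΔE = E₁ − E₂ = 18.6 ft.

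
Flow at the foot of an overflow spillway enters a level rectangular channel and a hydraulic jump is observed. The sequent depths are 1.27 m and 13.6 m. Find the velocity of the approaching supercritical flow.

For a rectangular channel the momentum equation gives q² = ½·g·y₁·y₂·(y₁ + y₂) = ½×9.81×1.27×13.6×14.9 = 1260.
q = √1260 = 35.5 m²/s.
V₁ = q/y₁ = 35.5/1.27 = 27.9 m/s.

V₁ = 27.9 m/s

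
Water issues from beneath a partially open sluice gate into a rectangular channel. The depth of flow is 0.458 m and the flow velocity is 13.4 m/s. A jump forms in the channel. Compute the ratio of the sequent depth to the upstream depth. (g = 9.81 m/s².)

Fr₁ = V₁/√(g·y₁) = 13.4/√(9.81×0.458) = 6.32.
By Bélanger, y₂/y₁ = ½[√(1 + 8Fr₁²) − 1] = ½[√320.7 − 1] = 8.45.

y₂/y₁ = 8.45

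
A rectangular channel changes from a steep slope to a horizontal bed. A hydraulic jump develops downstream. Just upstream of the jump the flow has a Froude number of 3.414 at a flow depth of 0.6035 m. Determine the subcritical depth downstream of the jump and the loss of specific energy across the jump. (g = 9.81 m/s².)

Fr₁ = 3.414 (given).
By Bélanger, y₂/y₁ = ½[√(1 + 8Fr₁²) − 1] = ½[√94.243 − 1] = 4.354.
y₂ = 4.354 × 0.6035 = 2.628 m.
V₁ = Fr₁·√(g·y₁) = 3.414×√(9.81×0.6035) = 8.307 m/s; q = V₁·y₁ = 5.013 m²/s. V₂ = q/y₂ = 5.013/2.628 = 1.908 m/s. E₁ = y₁ + V₁²/2g = 4.121 m; E₂ = y₂ + V₂²/2g = 2.813 m. ΔE = E₁ − E₂ = 1.307 m.

y₂ = 2.628 m; ΔE = 1.307 m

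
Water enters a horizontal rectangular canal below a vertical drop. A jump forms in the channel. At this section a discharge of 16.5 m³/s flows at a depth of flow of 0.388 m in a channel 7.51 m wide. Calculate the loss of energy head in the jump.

q = Q/b = 16.5/7.51 = 2.20 m²/s; V₁ = q/y₁ = 5.66 m/s. Fr₁ = V₁/√(g·y₁) = 2.90.
Conjugate-depth relation: y₂/y₁ = ½[√(1 + 8Fr₁²) − 1] = ½[√68.39 − 1] = 3.63.
y₂ = 3.63 × 0.388 = 1.41 m.
V₂ = q/y₂ = 2.20/1.41 = 1.56 m/s. E₁ = y₁ + V₁²/2g = 2.02 m; E₂ = y₂ + V₂²/2g = 1.53 m. ΔE = E₁ − E₂ = 0.488 m.

ΔE = 0.488 m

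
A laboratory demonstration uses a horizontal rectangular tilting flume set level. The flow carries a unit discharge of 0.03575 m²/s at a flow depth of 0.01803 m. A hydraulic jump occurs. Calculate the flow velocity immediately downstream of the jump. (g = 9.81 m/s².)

V₁ = q/y₁ = 0.03575/0.01803 = 1.983 m/s. Fr₁ = V₁/√(g·y₁) = 1.983/√(9.81×0.01803) = 4.715.
Conjugate-depth relation: y₂/y₁ = ½[√(1 + 8Fr₁²) − 1] = ½[√178.82 − 1] = 6.186.
y₂ = 6.186 × 0.01803 = 0.1115 m.
V₂ = q/y₂ = 0.03575/0.1115 = 0.3205 m/s.

V₂ = 0.3205 m/s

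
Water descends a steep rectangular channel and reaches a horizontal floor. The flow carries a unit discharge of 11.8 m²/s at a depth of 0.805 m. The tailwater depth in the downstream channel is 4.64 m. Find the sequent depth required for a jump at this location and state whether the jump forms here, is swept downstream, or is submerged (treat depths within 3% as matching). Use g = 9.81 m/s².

V₁ = q/y₁ = 11.8/0.805 = 14.7 m/s. Fr₁ = V₁/√(g·y₁) = 14.7/√(9.81×0.805) = 5.22.
By Bélanger, y₂/y₁ = ½[√(1 + 8Fr₁²) − 1] = ½[√218.7 − 1] = 6.89.
y₂ = 6.89 × 0.805 = 5.55 m.
Tailwater y_tw = 4.64 m: y_tw < y₂, so the jump is swept downstream.

y₂ = 5.55 m; the jump is swept downstream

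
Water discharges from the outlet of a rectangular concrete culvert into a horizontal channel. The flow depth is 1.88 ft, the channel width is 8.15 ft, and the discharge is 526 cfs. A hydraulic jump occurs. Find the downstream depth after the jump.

y₂ = 10.8 ft

q = Q/b = 526/8.15 = 64.5 ft²/s; V₁ = q/y₁ = 34.3 ft/s. Fr₁ = V₁/√(g·y₁) = 4.41.
Bélanger equation: y₂/y₁ = ½[√(1 + 8Fr₁²) − 1] = ½[√156.7 − 1] = 5.76.
y₂ = 5.76 × 1.88 = 10.8 ft.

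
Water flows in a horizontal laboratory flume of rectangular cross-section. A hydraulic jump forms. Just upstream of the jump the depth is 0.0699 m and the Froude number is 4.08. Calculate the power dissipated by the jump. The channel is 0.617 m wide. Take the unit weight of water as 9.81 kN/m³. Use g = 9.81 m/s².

P = 0.373 kW

Fr₁ = 4.08 (given).
From the momentum equation for a rectangular channel, y₂/y₁ = ½[√(1 + 8Fr₁²) − 1] = ½[√134.2 − 1] = 5.29.
y₂ = 5.29 × 0.0699 = 0.370 m.
V₁ = Fr₁·√(g·y₁) = 4.08×√(9.81×0.0699) = 3.38 m/s; q = V₁·y₁ = 0.236 m²/s. V₂ = q/y₂ = 0.236/0.370 = 0.638 m/s. E₁ = y₁ + V₁²/2g = 0.652 m; E₂ = y₂ + V₂²/2g = 0.391 m. ΔE = E₁ − E₂ = 0.261 m.
Q = q·b = 0.236 × 0.617 = 0.146 m³/s. P = γ·Q·ΔE = 9.81 × 0.146 × 0.261 = 0.373 kW.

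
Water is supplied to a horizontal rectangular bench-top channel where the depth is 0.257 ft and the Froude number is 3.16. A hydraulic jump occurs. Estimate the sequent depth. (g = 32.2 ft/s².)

y₂ = 1.03 ft

Fr₁ = 3.16 (given).
Sequent-depth ratio: y₂/y₁ = ½[√(1 + 8Fr₁²) − 1] = ½[√80.88 − 1] = 4.00.
y₂ = 4.00 × 0.257 = 1.03 ft.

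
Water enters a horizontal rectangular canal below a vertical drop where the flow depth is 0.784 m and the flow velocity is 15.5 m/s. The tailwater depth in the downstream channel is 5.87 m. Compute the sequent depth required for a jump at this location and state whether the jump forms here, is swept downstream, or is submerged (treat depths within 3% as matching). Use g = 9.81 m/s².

y₂ = 5.82 m; the jump forms here

Fr₁ = V₁/√(g·y₁) = 15.5/√(9.81×0.784) = 5.59.
Conjugate-depth relation: y₂/y₁ = ½[√(1 + 8Fr₁²) − 1] = ½[√250.9 − 1] = 7.42.
y₂ = 7.42 × 0.784 = 5.82 m.
Tailwater y_tw = 5.87 m: y_tw ≈ y₂, so the jump forms here.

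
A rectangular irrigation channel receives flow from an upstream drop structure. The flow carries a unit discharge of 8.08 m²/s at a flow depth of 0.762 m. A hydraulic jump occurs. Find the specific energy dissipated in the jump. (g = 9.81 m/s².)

V₁ = q/y₁ = 8.08/0.762 = 10.6 m/s. Fr₁ = V₁/√(g·y₁) = 10.6/√(9.81×0.762) = 3.88.
Bélanger equation: y₂/y₁ = ½[√(1 + 8Fr₁²) − 1] = ½[√121.3 − 1] = 5.01.
y₂ = 5.01 × 0.762 = 3.82 m.
Head loss: ΔE = (y₂ − y₁)³/(4y₁y₂) = (3.82 − 0.762)³/(4×0.762×3.82) = 28.5/11.6 = 2.45 m.

ΔE = 2.45 m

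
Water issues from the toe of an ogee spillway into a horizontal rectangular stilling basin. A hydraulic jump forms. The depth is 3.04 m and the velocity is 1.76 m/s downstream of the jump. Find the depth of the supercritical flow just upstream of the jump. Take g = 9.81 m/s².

Fr₂ = V₂/√(g·y₂) = 1.76/√(9.81×3.04) = 0.322.
Since the conjugate-depth ratio holds either way, y₁/y₂ = ½[√(1 + 8Fr₂²) − 1] = ½[√1.831 − 1] = 0.177.
y₁ = 0.177 × 3.04 = 0.537 m.

y₁ = 0.537 m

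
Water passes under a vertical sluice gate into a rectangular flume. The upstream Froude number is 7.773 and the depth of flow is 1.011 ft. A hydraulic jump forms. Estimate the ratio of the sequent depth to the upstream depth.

y₂/y₁ = 10.50

Fr₁ = 7.773 (given).
Sequent-depth ratio: y₂/y₁ = ½[√(1 + 8Fr₁²) − 1] = ½[√484.36 − 1] = 10.50.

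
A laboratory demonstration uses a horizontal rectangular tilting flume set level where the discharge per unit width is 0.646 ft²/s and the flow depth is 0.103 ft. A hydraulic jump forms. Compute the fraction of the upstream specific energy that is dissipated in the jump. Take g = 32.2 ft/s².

V₁ = q/y₁ = 0.646/0.103 = 6.27 ft/s. Fr₁ = V₁/√(g·y₁) = 6.27/√(32.2×0.103) = 3.44.
From the momentum equation for a rectangular channel, y₂/y₁ = ½[√(1 + 8Fr₁²) − 1] = ½[√95.88 − 1] = 4.40.
y₂ = 4.40 × 0.103 = 0.453 ft.
E₁ = y₁ + V₁²/2g = 0.714 ft. ΔE = (y₂ − y₁)³/(4y₁y₂) = 0.229 ft. ΔE/E₁ = 0.229/0.714 = 0.321.

ΔE/E₁ = 0.321 (32.1%)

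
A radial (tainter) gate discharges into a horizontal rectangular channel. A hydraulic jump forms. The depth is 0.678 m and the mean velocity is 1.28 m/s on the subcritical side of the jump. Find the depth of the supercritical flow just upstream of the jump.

Fr₂ = V₂/√(g·y₂) = 1.28/√(9.81×0.678) = 0.496.
The Bélanger relation is symmetric: y₁/y₂ = ½[√(1 + 8Fr₂²) − 1] = ½[√2.971 − 1] = 0.362.
y₁ = 0.362 × 0.678 = 0.245 m.

y₁ = 0.245 m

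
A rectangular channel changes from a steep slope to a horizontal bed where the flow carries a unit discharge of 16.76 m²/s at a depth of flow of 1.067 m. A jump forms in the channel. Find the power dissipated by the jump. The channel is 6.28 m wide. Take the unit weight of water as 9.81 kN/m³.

V₁ = q/y₁ = 16.76/1.067 = 15.71 m/s. Fr₁ = V₁/√(g·y₁) = 15.71/√(9.81×1.067) = 4.855.
Conjugate-depth relation: y₂/y₁ = ½[√(1 + 8Fr₁²) − 1] = ½[√189.57 − 1] = 6.384.
y₂ = 6.384 × 1.067 = 6.812 m.
Head loss: ΔE = (y₂ − y₁)³/(4y₁y₂) = (6.812 − 1.067)³/(4×1.067×6.812) = 189.6/29.07 = 6.522 m.
Q = q·b = 16.76 × 6.28 = 105.3 m³/s. P = γ·Q·ΔE = 9.81 × 105.3 × 6.522 = 6734 kW.

P = 6734 kW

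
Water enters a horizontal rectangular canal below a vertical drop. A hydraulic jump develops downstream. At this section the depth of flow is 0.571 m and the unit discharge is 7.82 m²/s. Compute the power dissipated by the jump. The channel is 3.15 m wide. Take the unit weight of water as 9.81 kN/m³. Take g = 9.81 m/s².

V₁ = q/y₁ = 7.82/0.571 = 13.7 m/s. Fr₁ = V₁/√(g·y₁) = 13.7/√(9.81×0.571) = 5.79.
Sequent-depth ratio: y₂/y₁ = ½[√(1 + 8Fr₁²) − 1] = ½[√268.9 − 1] = 7.70.
y₂ = 7.70 × 0.571 = 4.40 m.
V₂ = q/y₂ = 7.82/4.40 = 1.78 m/s. E₁ = y₁ + V₁²/2g = 10.1 m; E₂ = y₂ + V₂²/2g = 4.56 m. ΔE = E₁ − E₂ = 5.57 m.
Q = q·b = 7.82 × 3.15 = 24.6 m³/s. P = γ·Q·ΔE = 9.81 × 24.6 × 5.57 = 1347 kW.

P = 1347 kW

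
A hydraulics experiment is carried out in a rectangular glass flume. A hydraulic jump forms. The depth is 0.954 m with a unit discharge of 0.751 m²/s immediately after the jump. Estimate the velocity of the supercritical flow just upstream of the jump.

V₁ = 6.65 m/s

V₂ = q/y₂ = 0.751/0.954 = 0.787 m/s; Fr₂ = V₂/√(g·y₂) = 0.257.
Applying the sequent-depth relation in reverse, y₁/y₂ = ½[√(1 + 8Fr₂²) − 1] = ½[√1.530 − 1] = 0.118.
y₁ = 0.118 × 0.954 = 0.113 m.
V₁ = q/y₁ = 0.751/0.113 = 6.65 m/s.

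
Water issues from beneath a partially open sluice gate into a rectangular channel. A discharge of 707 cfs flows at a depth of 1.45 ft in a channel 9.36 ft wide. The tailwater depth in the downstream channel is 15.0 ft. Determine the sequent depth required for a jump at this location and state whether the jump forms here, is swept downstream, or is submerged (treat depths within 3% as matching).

q = Q/b = 707/9.36 = 75.5 ft²/s; V₁ = q/y₁ = 52.1 ft/s. Fr₁ = V₁/√(g·y₁) = 7.62.
Conjugate-depth relation: y₂/y₁ = ½[√(1 + 8Fr₁²) − 1] = ½[√466.0 − 1] = 10.3.
y₂ = 10.3 × 1.45 = 14.9 ft.
Tailwater y_tw = 15.0 ft: y_tw ≈ y₂, so the jump forms here.

y₂ = 14.9 ft; the jump forms here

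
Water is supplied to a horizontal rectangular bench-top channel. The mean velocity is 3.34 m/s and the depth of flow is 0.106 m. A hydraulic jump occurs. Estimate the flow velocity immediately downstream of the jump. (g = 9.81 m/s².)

Fr₁ = V₁/√(g·y₁) = 3.34/√(9.81×0.106) = 3.28.
Conjugate-depth relation: y₂/y₁ = ½[√(1 + 8Fr₁²) − 1] = ½[√86.82 − 1] = 4.16.
y₂ = 4.16 × 0.106 = 0.441 m.
q = V₁·y₁ = 3.34 × 0.106 = 0.354 m²/s.
V₂ = q/y₂ = 0.354/0.441 = 0.803 m/s.

V₂ = 0.803 m/s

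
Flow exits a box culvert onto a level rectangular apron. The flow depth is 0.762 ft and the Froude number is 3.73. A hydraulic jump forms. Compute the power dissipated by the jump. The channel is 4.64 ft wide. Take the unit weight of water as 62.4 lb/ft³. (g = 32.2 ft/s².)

P = 16.1 hp

Fr₁ = 3.73 (given).
Sequent-depth ratio: y₂/y₁ = ½[√(1 + 8Fr₁²) − 1] = ½[√112.3 − 1] = 4.80.
y₂ = 4.80 × 0.762 = 3.66 ft.
V₁ = Fr₁·√(g·y₁) = 3.73×√(32.2×0.762) = 18.5 ft/s; q = V₁·y₁ = 14.1 ft²/s. V₂ = q/y₂ = 14.1/3.66 = 3.85 ft/s. E₁ = y₁ + V₁²/2g = 6.06 ft; E₂ = y₂ + V₂²/2g = 3.89 ft. ΔE = E₁ − E₂ = 2.18 ft.
Q = q·b = 14.1 × 4.64 = 65.3 cfs. P = γ·Q·ΔE/550 = 62.4 × 65.3 × 2.18 / 550 = 16.1 hp.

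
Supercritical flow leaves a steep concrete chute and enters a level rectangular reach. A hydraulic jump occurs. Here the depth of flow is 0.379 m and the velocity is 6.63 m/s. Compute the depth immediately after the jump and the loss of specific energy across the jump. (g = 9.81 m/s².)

y₂ = 1.66 m; ΔE = 0.840 m

Fr₁ = V₁/√(g·y₁) = 6.63/√(9.81×0.379) = 3.44.
Bélanger equation: y₂/y₁ = ½[√(1 + 8Fr₁²) − 1] = ½[√95.58 − 1] = 4.39.
y₂ = 4.39 × 0.379 = 1.66 m.
q = V₁·y₁ = 6.63 × 0.379 = 2.51 m²/s. V₂ = q/y₂ = 2.51/1.66 = 1.51 m/s. E₁ = y₁ + V₁²/2g = 2.62 m; E₂ = y₂ + V₂²/2g = 1.78 m. ΔE = E₁ − E₂ = 0.840 m.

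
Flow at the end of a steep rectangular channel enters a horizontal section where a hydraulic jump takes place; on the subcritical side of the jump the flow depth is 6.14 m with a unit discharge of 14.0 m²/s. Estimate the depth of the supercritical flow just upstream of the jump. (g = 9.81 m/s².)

y₁ = 0.922 m

V₂ = q/y₂ = 14.0/6.14 = 2.28 m/s; Fr₂ = V₂/√(g·y₂) = 0.294.
Applying the sequent-depth relation in reverse, y₁/y₂ = ½[√(1 + 8Fr₂²) − 1] = ½[√1.691 − 1] = 0.150.
y₁ = 0.150 × 6.14 = 0.922 m.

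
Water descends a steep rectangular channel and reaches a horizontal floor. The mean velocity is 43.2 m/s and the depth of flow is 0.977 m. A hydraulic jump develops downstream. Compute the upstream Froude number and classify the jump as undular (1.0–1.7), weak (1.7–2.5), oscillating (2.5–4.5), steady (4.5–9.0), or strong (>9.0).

Fr₁ = 14.0; strong jump

Fr₁ = V₁/√(g·y₁) = 43.2/√(9.81×0.977) = 14.0.
Fr₁ = 14.0 lies in the strong range.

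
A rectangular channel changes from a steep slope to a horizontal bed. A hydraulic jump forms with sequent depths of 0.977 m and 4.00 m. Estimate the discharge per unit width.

For a rectangular channel the momentum equation gives q² = ½·g·y₁·y₂·(y₁ + y₂) = ½×9.81×0.977×4.00×4.98 = 95.4.
q = √95.4 = 9.77 m²/s.

q = 9.77 m²/s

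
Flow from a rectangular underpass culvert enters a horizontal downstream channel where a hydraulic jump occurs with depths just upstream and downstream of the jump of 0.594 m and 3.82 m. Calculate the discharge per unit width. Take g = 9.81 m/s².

q = 7.01 m²/s

For a rectangular channel the momentum equation gives q² = ½·g·y₁·y₂·(y₁ + y₂) = ½×9.81×0.594×3.82×4.41 = 49.1.
q = √49.1 = 7.01 m²/s.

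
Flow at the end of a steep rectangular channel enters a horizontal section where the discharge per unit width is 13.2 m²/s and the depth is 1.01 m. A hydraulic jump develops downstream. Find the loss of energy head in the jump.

V₁ = q/y₁ = 13.2/1.01 = 13.1 m/s. Fr₁ = V₁/√(g·y₁) = 13.1/√(9.81×1.01) = 4.15.
From the momentum equation for a rectangular channel, y₂/y₁ = ½[√(1 + 8Fr₁²) − 1] = ½[√138.9 − 1] = 5.39.
y₂ = 5.39 × 1.01 = 5.45 m.
V₂ = q/y₂ = 13.2/5.45 = 2.42 m/s. E₁ = y₁ + V₁²/2g = 9.72 m; E₂ = y₂ + V₂²/2g = 5.75 m. ΔE = E₁ − E₂ = 3.97 m.

ΔE = 3.97 m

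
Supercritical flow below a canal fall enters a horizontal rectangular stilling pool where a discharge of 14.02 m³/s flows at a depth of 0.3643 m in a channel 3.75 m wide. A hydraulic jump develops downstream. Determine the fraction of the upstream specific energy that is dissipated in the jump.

ΔE/E₁ = 0.525 (52.5%)

q = Q/b = 14.02/3.75 = 3.739 m²/s; V₁ = q/y₁ = 10.26 m/s. Fr₁ = V₁/√(g·y₁) = 5.429.
Sequent-depth ratio: y₂/y₁ = ½[√(1 + 8Fr₁²) − 1] = ½[√236.76 − 1] = 7.194.
y₂ = 7.194 × 0.3643 = 2.621 m.
E₁ = y₁ + V₁²/2g = 5.732 m. ΔE = (y₂ − y₁)³/(4y₁y₂) = 3.008 m. ΔE/E₁ = 3.008/5.732 = 0.525.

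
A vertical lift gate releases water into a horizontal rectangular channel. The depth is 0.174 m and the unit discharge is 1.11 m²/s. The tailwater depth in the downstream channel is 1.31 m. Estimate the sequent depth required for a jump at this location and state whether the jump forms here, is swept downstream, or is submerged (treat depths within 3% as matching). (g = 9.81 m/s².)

y₂ = 1.12 m; the jump is submerged

V₁ = q/y₁ = 1.11/0.174 = 6.38 m/s. Fr₁ = V₁/√(g·y₁) = 6.38/√(9.81×0.174) = 4.88.
Sequent-depth ratio: y₂/y₁ = ½[√(1 + 8Fr₁²) − 1] = ½[√191.7 − 1] = 6.42.
y₂ = 6.42 × 0.174 = 1.12 m.
Tailwater y_tw = 1.31 m: y_tw > y₂, so the jump is submerged.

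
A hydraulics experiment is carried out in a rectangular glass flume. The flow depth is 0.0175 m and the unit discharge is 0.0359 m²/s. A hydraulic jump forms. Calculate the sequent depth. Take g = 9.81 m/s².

y₂ = 0.114 m

V₁ = q/y₁ = 0.0359/0.0175 = 2.05 m/s. Fr₁ = V₁/√(g·y₁) = 2.05/√(9.81×0.0175) = 4.95.
By Bélanger, y₂/y₁ = ½[√(1 + 8Fr₁²) − 1] = ½[√197.1 − 1] = 6.52.
y₂ = 6.52 × 0.0175 = 0.114 m.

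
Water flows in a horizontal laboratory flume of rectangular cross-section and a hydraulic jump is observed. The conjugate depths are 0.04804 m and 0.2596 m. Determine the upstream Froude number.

For a rectangular channel the momentum equation gives q² = ½·g·y₁·y₂·(y₁ + y₂) = ½×9.81×0.04804×0.2596×0.3076 = 0.01882.
q = √0.01882 = 0.1372 m²/s.
V₁ = q/y₁ = 2.856 m/s; Fr₁ = V₁/√(g·y₁) = 4.160.

Fr₁ = 4.160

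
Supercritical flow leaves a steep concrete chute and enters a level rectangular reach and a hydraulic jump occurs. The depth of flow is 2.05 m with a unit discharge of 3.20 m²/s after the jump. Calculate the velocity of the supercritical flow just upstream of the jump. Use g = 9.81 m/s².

V₂ = q/y₂ = 3.20/2.05 = 1.56 m/s; Fr₂ = V₂/√(g·y₂) = 0.348.
Applying the sequent-depth relation in reverse, y₁/y₂ = ½[√(1 + 8Fr₂²) − 1] = ½[√1.969 − 1] = 0.202.
y₁ = 0.202 × 2.05 = 0.413 m.
V₁ = q/y₁ = 3.20/0.413 = 7.74 m/s.

V₁ = 7.74 m/s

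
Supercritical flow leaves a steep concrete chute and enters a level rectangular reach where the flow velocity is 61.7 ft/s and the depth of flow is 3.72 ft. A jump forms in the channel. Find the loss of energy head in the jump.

ΔE = 33.9 ft

Fr₁ = V₁/√(g·y₁) = 61.7/√(32.2×3.72) = 5.64.
Bélanger equation: y₂/y₁ = ½[√(1 + 8Fr₁²) − 1] = ½[√255.3 − 1] = 7.49.
y₂ = 7.49 × 3.72 = 27.9 ft.
Head loss: ΔE = (y₂ − y₁)³/(4y₁y₂) = (27.9 − 3.72)³/(4×3.72×27.9) = 14061/415 = 33.9 ft.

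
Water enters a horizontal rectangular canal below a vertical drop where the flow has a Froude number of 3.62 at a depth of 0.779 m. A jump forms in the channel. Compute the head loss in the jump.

Fr₁ = 3.62 (given).
From the momentum equation for a rectangular channel, y₂/y₁ = ½[√(1 + 8Fr₁²) − 1] = ½[√105.8 − 1] = 4.64.
y₂ = 4.64 × 0.779 = 3.62 m.
Head loss: ΔE = (y₂ − y₁)³/(4y₁y₂) = (3.62 − 0.779)³/(4×0.779×3.62) = 22.9/11.3 = 2.03 m.

ΔE = 2.03 m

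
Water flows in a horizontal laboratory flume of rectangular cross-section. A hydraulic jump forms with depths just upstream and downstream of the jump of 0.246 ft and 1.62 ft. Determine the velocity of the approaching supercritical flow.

For a rectangular channel the momentum equation gives q² = ½·g·y₁·y₂·(y₁ + y₂) = ½×32.2×0.246×1.62×1.87 = 12.0.
q = √12.0 = 3.46 ft²/s.
V₁ = q/y₁ = 3.46/0.246 = 14.1 ft/s.

V₁ = 14.1 ft/s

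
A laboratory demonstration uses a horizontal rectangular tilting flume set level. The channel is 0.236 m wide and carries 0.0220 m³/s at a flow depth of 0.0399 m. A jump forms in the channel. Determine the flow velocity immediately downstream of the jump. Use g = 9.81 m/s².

V₂ = 0.486 m/s

q = Q/b = 0.0220/0.236 = 0.0932 m²/s; V₁ = q/y₁ = 2.34 m/s. Fr₁ = V₁/√(g·y₁) = 3.73.
Sequent-depth ratio: y₂/y₁ = ½[√(1 + 8Fr₁²) − 1] = ½[√112.6 − 1] = 4.80.
y₂ = 4.80 × 0.0399 = 0.192 m.
V₂ = q/y₂ = 0.0932/0.192 = 0.486 m/s.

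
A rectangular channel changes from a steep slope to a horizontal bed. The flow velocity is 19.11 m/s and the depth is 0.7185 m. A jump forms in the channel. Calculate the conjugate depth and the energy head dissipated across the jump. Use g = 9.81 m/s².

Fr₁ = V₁/√(g·y₁) = 19.11/√(9.81×0.7185) = 7.198.
Conjugate-depth relation: y₂/y₁ = ½[√(1 + 8Fr₁²) − 1] = ½[√415.49 − 1] = 9.692.
y₂ = 9.692 × 0.7185 = 6.964 m.
Head loss: ΔE = (y₂ − y₁)³/(4y₁y₂) = (6.964 − 0.7185)³/(4×0.7185×6.964) = 243.6/20.01 = 12.17 m.

y₂ = 6.964 m; ΔE = 12.17 m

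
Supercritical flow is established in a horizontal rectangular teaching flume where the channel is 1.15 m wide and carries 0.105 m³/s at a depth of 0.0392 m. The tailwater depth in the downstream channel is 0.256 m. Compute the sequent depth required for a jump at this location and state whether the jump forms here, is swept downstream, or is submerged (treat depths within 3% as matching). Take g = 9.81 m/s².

q = Q/b = 0.105/1.15 = 0.0913 m²/s; V₁ = q/y₁ = 2.33 m/s. Fr₁ = V₁/√(g·y₁) = 3.76.
From the momentum equation for a rectangular channel, y₂/y₁ = ½[√(1 + 8Fr₁²) − 1] = ½[√113.9 − 1] = 4.84.
y₂ = 4.84 × 0.0392 = 0.190 m.
Tailwater y_tw = 0.256 m: y_tw > y₂, so the jump is submerged.

y₂ = 0.190 m; the jump is submerged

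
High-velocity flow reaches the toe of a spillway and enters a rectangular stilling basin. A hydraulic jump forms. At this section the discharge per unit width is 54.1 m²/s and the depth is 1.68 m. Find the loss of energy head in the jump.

V₁ = q/y₁ = 54.1/1.68 = 32.2 m/s. Fr₁ = V₁/√(g·y₁) = 32.2/√(9.81×1.68) = 7.93.
By Bélanger, y₂/y₁ = ½[√(1 + 8Fr₁²) − 1] = ½[√504.4 − 1] = 10.7.
y₂ = 10.7 × 1.68 = 18.0 m.
Head loss: ΔE = (y₂ − y₁)³/(4y₁y₂) = (18.0 − 1.68)³/(4×1.68×18.0) = 4367/121 = 36.0 m.

ΔE = 36.0 m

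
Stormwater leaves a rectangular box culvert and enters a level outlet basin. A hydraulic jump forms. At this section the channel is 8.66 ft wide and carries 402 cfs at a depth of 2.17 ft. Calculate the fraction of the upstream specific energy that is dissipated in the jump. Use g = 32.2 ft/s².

ΔE/E₁ = 0.185 (18.5%)

q = Q/b = 402/8.66 = 46.4 ft²/s; V₁ = q/y₁ = 21.4 ft/s. Fr₁ = V₁/√(g·y₁) = 2.56.
Conjugate-depth relation: y₂/y₁ = ½[√(1 + 8Fr₁²) − 1] = ½[√53.39 − 1] = 3.15.
y₂ = 3.15 × 2.17 = 6.84 ft.
E₁ = y₁ + V₁²/2g = 9.28 ft. ΔE = (y₂ − y₁)³/(4y₁y₂) = 1.72 ft. ΔE/E₁ = 1.72/9.28 = 0.185.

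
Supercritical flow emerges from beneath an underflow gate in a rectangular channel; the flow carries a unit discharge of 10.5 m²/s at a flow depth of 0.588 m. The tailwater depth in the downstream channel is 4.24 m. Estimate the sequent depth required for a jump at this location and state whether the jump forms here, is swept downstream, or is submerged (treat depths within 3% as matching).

y₂ = 5.90 m; the jump is swept downstream

V₁ = q/y₁ = 10.5/0.588 = 17.9 m/s. Fr₁ = V₁/√(g·y₁) = 17.9/√(9.81×0.588) = 7.44.
Conjugate-depth relation: y₂/y₁ = ½[√(1 + 8Fr₁²) − 1] = ½[√443.2 − 1] = 10.0.
y₂ = 10.0 × 0.588 = 5.90 m.
Tailwater y_tw = 4.24 m: y_tw < y₂, so the jump is swept downstream.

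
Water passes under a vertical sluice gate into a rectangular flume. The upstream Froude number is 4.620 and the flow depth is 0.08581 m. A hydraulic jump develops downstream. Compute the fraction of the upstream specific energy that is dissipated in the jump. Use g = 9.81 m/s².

ΔE/E₁ = 0.456 (45.6%)

Fr₁ = 4.620 (given).
From the momentum equation for a rectangular channel, y₂/y₁ = ½[√(1 + 8Fr₁²) − 1] = ½[√171.76 − 1] = 6.053.
y₂ = 6.053 × 0.08581 = 0.5194 m.
E₁ = y₁(1 + Fr₁²/2) = 0.08581×(1 + 4.620²/2) = 1.002 m. ΔE = (y₂ − y₁)³/(4y₁y₂) = 0.4572 m. ΔE/E₁ = 0.4572/1.002 = 0.456.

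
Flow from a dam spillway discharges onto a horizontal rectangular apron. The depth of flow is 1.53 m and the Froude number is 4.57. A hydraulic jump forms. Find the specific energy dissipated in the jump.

Fr₁ = 4.57 (given).
Conjugate-depth relation: y₂/y₁ = ½[√(1 + 8Fr₁²) − 1] = ½[√168.1 − 1] = 5.98.
y₂ = 5.98 × 1.53 = 9.15 m.
Head loss: ΔE = (y₂ − y₁)³/(4y₁y₂) = (9.15 − 1.53)³/(4×1.53×9.15) = 443/56.0 = 7.91 m.

ΔE = 7.91 m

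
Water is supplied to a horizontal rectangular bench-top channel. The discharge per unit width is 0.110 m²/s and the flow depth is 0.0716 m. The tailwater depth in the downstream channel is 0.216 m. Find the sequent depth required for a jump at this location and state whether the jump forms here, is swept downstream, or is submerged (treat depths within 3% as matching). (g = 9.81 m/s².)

V₁ = q/y₁ = 0.110/0.0716 = 1.54 m/s. Fr₁ = V₁/√(g·y₁) = 1.54/√(9.81×0.0716) = 1.83.
Bélanger equation: y₂/y₁ = ½[√(1 + 8Fr₁²) − 1] = ½[√27.88 − 1] = 2.14.
y₂ = 2.14 × 0.0716 = 0.153 m.
Tailwater y_tw = 0.216 m: y_tw > y₂, so the jump is submerged.

y₂ = 0.153 m; the jump is submerged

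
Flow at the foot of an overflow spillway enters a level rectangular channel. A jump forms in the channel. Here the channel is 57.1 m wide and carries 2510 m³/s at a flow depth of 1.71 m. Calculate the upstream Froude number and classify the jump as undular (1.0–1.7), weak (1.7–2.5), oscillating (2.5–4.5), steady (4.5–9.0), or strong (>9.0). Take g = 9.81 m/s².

q = Q/b = 2510/57.1 = 44.0 m²/s; V₁ = q/y₁ = 25.7 m/s. Fr₁ = V₁/√(g·y₁) = 6.28.
Fr₁ = 6.28 lies in the steady range.

Fr₁ = 6.28; steady jump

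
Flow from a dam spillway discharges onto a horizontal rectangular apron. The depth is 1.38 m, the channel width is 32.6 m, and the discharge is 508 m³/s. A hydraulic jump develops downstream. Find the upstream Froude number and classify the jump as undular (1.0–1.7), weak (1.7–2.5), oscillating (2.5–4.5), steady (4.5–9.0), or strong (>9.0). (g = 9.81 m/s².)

Fr₁ = 3.07; oscillating jump

q = Q/b = 508/32.6 = 15.6 m²/s; V₁ = q/y₁ = 11.3 m/s. Fr₁ = V₁/√(g·y₁) = 3.07.
Fr₁ = 3.07 lies in the oscillating range.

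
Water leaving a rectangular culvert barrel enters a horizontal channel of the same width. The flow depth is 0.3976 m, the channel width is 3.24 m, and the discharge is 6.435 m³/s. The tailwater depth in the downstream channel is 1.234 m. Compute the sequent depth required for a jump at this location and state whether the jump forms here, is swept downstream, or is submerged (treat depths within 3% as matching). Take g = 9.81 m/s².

y₂ = 1.237 m; the jump forms here

q = Q/b = 6.435/3.24 = 1.986 m²/s; V₁ = q/y₁ = 4.995 m/s. Fr₁ = V₁/√(g·y₁) = 2.529.
By Bélanger, y₂/y₁ = ½[√(1 + 8Fr₁²) − 1] = ½[√52.179 − 1] = 3.112.
y₂ = 3.112 × 0.3976 = 1.237 m.
Tailwater y_tw = 1.234 m: y_tw ≈ y₂, so the jump forms here.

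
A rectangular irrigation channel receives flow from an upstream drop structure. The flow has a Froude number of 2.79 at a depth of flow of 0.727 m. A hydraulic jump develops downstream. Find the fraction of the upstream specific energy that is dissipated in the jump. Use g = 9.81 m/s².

ΔE/E₁ = 0.223 (22.3%)

Fr₁ = 2.79 (given).
Conjugate-depth relation: y₂/y₁ = ½[√(1 + 8Fr₁²) − 1] = ½[√63.27 − 1] = 3.48.
y₂ = 3.48 × 0.727 = 2.53 m.
E₁ = y₁(1 + Fr₁²/2) = 0.727×(1 + 2.79²/2) = 3.56 m. ΔE = (y₂ − y₁)³/(4y₁y₂) = 0.795 m. ΔE/E₁ = 0.795/3.56 = 0.223.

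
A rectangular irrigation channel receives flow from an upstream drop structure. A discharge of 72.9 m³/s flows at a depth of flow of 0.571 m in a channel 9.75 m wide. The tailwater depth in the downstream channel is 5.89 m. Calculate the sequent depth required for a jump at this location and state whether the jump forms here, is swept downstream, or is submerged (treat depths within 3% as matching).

q = Q/b = 72.9/9.75 = 7.48 m²/s; V₁ = q/y₁ = 13.1 m/s. Fr₁ = V₁/√(g·y₁) = 5.53.
Conjugate-depth relation: y₂/y₁ = ½[√(1 + 8Fr₁²) − 1] = ½[√245.9 − 1] = 7.34.
y₂ = 7.34 × 0.571 = 4.19 m.
Tailwater y_tw = 5.89 m: y_tw > y₂, so the jump is submerged.

y₂ = 4.19 m; the jump is submerged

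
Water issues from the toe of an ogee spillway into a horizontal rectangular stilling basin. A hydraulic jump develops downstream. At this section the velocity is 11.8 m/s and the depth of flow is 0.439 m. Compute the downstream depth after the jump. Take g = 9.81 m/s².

Fr₁ = V₁/√(g·y₁) = 11.8/√(9.81×0.439) = 5.69.
Bélanger equation: y₂/y₁ = ½[√(1 + 8Fr₁²) − 1] = ½[√259.7 − 1] = 7.56.
y₂ = 7.56 × 0.439 = 3.32 m.

y₂ = 3.32 m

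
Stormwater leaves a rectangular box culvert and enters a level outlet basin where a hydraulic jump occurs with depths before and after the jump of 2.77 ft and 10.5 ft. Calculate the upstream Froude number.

For a rectangular channel the momentum equation gives q² = ½·g·y₁·y₂·(y₁ + y₂) = ½×32.2×2.77×10.5×13.3 = 6214.
q = √6214 = 78.8 ft²/s.
V₁ = q/y₁ = 28.5 ft/s; Fr₁ = V₁/√(g·y₁) = 3.01.

Fr₁ = 3.01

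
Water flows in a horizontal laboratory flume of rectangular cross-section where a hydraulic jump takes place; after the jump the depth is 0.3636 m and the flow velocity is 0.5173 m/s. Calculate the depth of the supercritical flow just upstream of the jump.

Fr₂ = V₂/√(g·y₂) = 0.5173/√(9.81×0.3636) = 0.2739.
From the momentum equation (using Fr₂), y₁/y₂ = ½[√(1 + 8Fr₂²) − 1] = ½[√1.6002 − 1] = 0.1325.
y₁ = 0.1325 × 0.3636 = 0.04817 m.

y₁ = 0.04817 m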